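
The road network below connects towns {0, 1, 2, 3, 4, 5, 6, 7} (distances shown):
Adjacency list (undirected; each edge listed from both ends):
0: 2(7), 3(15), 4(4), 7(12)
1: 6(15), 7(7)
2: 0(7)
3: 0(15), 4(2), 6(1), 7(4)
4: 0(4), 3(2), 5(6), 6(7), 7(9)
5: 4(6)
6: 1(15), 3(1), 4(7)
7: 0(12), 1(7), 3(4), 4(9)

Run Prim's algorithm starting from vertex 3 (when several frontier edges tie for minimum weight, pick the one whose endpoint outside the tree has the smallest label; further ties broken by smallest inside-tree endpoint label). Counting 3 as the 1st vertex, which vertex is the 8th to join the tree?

2

Prim, starting at 3.
Step 1: frontier [3-6 1, 3-4 2, 3-7 4, 0-3 15] → take 3-6 (1); add 6.
Step 2: frontier [3-4 2, 3-7 4, 0-3 15, 4-6 7, 1-6 15] → take 3-4 (2); add 4.
Step 3: frontier [3-7 4, 0-3 15, 0-4 4, 4-5 6, 4-7 9, 1-6 15] → take 0-4 (4); add 0.
Step 4: frontier [0-2 7, 0-7 12, 3-7 4, 4-5 6, 4-7 9, 1-6 15] → take 3-7 (4); add 7.
Step 5: frontier [0-2 7, 4-5 6, 1-6 15, 1-7 7] → take 4-5 (6); add 5.
Step 6: frontier [0-2 7, 1-6 15, 1-7 7] → take 1-7 (7); add 1.
Step 7: frontier [0-2 7] → take 0-2 (7); add 2.
Vertex order: 3, 6, 4, 0, 7, 5, 1, 2. The 8th vertex is 2.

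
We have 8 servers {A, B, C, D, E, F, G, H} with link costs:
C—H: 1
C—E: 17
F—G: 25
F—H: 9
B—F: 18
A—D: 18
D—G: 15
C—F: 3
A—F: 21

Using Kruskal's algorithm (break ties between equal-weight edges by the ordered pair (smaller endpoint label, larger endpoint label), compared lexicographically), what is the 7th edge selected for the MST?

Kruskal: consider edges lightest-first.
C—H (1): add — endpoints in different components.
C—F (3): add — endpoints in different components.
F—H (9): skip — F and H already connected.
D—G (15): add — endpoints in different components.
C—E (17): add — endpoints in different components.
A—D (18): add — endpoints in different components.
B—F (18): add — endpoints in different components.
A—F (21): add — endpoints in different components.
The 7th edge added is A—F.

A-F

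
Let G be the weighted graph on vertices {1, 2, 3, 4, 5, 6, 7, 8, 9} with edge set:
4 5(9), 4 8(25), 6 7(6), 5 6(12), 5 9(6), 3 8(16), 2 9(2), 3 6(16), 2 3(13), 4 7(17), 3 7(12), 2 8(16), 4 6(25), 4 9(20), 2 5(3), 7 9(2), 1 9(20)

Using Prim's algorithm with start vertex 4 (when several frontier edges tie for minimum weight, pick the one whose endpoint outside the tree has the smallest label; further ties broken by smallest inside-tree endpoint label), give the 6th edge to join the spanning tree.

3-7

Prim, starting at 4.
Step 1: cheapest edge leaving the tree is 4 5 (9); add 5.
Step 2: cheapest edge leaving the tree is 2 5 (3); add 2.
Step 3: cheapest edge leaving the tree is 2 9 (2); add 9.
Step 4: cheapest edge leaving the tree is 7 9 (2); add 7.
Step 5: cheapest edge leaving the tree is 6 7 (6); add 6.
Step 6: cheapest edge leaving the tree is 3 7 (12); add 3.
Step 7: cheapest edge leaving the tree is 2 8 (16); add 8.
Step 8: cheapest edge leaving the tree is 1 9 (20); add 1.
The 6th edge added is 3 7.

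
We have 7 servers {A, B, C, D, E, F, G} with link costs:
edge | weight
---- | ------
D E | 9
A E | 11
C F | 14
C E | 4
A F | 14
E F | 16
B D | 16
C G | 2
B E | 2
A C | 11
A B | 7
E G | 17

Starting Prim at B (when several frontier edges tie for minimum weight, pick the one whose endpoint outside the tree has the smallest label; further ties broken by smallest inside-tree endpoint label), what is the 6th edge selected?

Prim's algorithm from B:
Step 1: frontier [B E 2, A B 7, B D 16] → take B E (2); add E.
Step 2: frontier [A B 7, B D 16, C E 4, D E 9, A E 11, E F 16, E G 17] → take C E (4); add C.
Step 3: frontier [A B 7, B D 16, C G 2, A C 11, C F 14, D E 9, A E 11, E F 16, E G 17] → take C G (2); add G.
Step 4: frontier [A B 7, B D 16, A C 11, C F 14, D E 9, A E 11, E F 16] → take A B (7); add A.
Step 5: frontier [A F 14, B D 16, C F 14, D E 9, E F 16] → take D E (9); add D.
Step 6: frontier [A F 14, C F 14, E F 16] → take A F (14); add F.
The 6th edge added is A F.

A-F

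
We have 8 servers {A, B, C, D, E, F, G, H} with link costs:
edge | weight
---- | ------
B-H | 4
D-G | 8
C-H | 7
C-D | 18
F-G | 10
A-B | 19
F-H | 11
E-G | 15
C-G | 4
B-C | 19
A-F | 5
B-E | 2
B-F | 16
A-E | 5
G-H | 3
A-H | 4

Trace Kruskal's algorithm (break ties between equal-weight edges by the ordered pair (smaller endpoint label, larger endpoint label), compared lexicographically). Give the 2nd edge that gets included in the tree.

G-H

Kruskal: consider edges lightest-first.
B-E (2): add — endpoints in different components.
G-H (3): add — endpoints in different components.
A-H (4): add — endpoints in different components.
B-H (4): add — endpoints in different components.
C-G (4): add — endpoints in different components.
A-E (5): skip — A and E already connected.
A-F (5): add — endpoints in different components.
C-H (7): skip — C and H already connected.
D-G (8): add — endpoints in different components.
The 2nd edge added is G-H.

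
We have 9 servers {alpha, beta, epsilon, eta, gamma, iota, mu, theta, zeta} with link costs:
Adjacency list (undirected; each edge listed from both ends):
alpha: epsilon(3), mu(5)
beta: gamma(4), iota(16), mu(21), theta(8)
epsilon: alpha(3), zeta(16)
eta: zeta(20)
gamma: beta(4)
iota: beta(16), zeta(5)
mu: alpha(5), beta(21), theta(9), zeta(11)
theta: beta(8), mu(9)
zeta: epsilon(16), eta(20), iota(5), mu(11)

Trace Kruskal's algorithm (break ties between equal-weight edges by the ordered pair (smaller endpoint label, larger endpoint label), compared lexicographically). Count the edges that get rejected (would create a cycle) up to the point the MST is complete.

2

Kruskal's algorithm — process edges by increasing weight (ties by edge label):
alpha—epsilon (3): add — endpoints in different components.
beta—gamma (4): add — endpoints in different components.
alpha—mu (5): add — endpoints in different components.
iota—zeta (5): add — endpoints in different components.
beta—theta (8): add — endpoints in different components.
mu—theta (9): add — endpoints in different components.
mu—zeta (11): add — endpoints in different components.
beta—iota (16): skip — iota and beta already connected.
epsilon—zeta (16): skip — epsilon and zeta already connected.
eta—zeta (20): add — endpoints in different components.
Edges rejected before the tree was complete: 2.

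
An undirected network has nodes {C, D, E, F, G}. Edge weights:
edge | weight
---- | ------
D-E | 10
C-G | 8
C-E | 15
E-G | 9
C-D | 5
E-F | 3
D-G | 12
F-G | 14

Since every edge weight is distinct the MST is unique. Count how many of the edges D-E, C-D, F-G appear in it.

1

Kruskal's algorithm — process edges by increasing weight (ties by edge label):
E-F (3): add. Components now {C} {D} {E,F} {G}
C-D (5): add. Components now {C,D} {E,F} {G}
C-G (8): add. Components now {C,D,G} {E,F}
E-G (9): add. Components now {C,D,E,F,G}
MST edge set: {E-F, C-D, C-G, E-G}.
Of the listed edges, {C-D} are in the MST → 1.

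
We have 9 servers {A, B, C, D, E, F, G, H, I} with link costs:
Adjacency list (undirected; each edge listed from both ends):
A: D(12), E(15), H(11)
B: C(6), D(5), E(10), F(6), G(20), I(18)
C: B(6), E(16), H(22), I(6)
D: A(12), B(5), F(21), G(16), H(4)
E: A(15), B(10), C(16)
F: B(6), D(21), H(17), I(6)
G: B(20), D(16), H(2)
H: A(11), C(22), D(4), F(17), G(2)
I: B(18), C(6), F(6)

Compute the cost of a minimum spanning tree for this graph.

50

Kruskal's algorithm — process edges by increasing weight (ties by edge label):
G—H (2): add — endpoints in different components.
D—H (4): add — endpoints in different components.
B—D (5): add — endpoints in different components.
B—C (6): add — endpoints in different components.
B—F (6): add — endpoints in different components.
C—I (6): add — endpoints in different components.
F—I (6): skip — F and I already connected.
B—E (10): add — endpoints in different components.
A—H (11): add — endpoints in different components.
MST edges: G—H, D—H, B—D, B—C, B—F, C—I, B—E, A—H; total weight 2+4+5+6+6+6+10+11 = 50.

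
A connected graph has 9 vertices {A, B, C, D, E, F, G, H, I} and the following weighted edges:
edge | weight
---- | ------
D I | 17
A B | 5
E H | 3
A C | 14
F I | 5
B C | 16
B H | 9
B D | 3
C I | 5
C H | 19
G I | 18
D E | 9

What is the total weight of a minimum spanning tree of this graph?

62

Prim, starting at A.
Step 1: cheapest edge leaving the tree is A B (5); add B.
Step 2: cheapest edge leaving the tree is B D (3); add D.
Step 3: cheapest edge leaving the tree is D E (9); add E.
Step 4: cheapest edge leaving the tree is E H (3); add H.
Step 5: cheapest edge leaving the tree is A C (14); add C.
Step 6: cheapest edge leaving the tree is C I (5); add I.
Step 7: cheapest edge leaving the tree is F I (5); add F.
Step 8: cheapest edge leaving the tree is G I (18); add G.
MST edges: A B, B D, D E, E H, A C, C I, F I, G I; total weight 5+3+9+3+14+5+5+18 = 62.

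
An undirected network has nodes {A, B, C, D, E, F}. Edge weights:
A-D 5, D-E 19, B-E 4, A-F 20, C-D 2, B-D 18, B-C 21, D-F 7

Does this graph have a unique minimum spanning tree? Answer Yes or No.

Kruskal's algorithm — process edges by increasing weight (ties by edge label):
C-D (2): add — endpoints in different components.
B-E (4): add — endpoints in different components.
A-D (5): add — endpoints in different components.
D-F (7): add — endpoints in different components.
B-D (18): add — endpoints in different components.
Every non-tree edge has weight strictly greater than the heaviest edge on the tree path between its endpoints, so the MST is unique.

Yes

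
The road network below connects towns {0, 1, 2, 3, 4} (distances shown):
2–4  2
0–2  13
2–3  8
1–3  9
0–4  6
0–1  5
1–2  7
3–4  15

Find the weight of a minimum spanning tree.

Kruskal's algorithm — process edges by increasing weight (ties by edge label):
2–4 (2): add — endpoints in different components.
0–1 (5): add — endpoints in different components.
0–4 (6): add — endpoints in different components.
1–2 (7): skip — 1 and 2 already connected.
2–3 (8): add — endpoints in different components.
MST edges: 2–4, 0–1, 0–4, 2–3; total weight 2+5+6+8 = 21.

21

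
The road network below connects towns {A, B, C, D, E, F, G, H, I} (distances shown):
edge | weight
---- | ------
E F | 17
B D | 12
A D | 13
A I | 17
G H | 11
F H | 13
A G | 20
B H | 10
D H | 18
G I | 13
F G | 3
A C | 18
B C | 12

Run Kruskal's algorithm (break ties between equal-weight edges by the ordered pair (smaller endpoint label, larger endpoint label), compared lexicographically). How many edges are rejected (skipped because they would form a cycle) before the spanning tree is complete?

Sort edges by weight, then run Kruskal:
F G (3): add — endpoints in different components.
B H (10): add — endpoints in different components.
G H (11): add — endpoints in different components.
B C (12): add — endpoints in different components.
B D (12): add — endpoints in different components.
A D (13): add — endpoints in different components.
F H (13): skip — F and H already connected.
G I (13): add — endpoints in different components.
A I (17): skip — A and I already connected.
E F (17): add — endpoints in different components.
Edges rejected before the tree was complete: 2.

2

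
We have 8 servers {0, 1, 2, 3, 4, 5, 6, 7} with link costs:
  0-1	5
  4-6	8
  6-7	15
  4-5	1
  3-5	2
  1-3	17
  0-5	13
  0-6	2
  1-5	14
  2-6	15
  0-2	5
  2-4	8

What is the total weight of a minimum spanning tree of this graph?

Kruskal's algorithm — process edges by increasing weight (ties by edge label):
4-5 (1): add — endpoints in different components.
0-6 (2): add — endpoints in different components.
3-5 (2): add — endpoints in different components.
0-1 (5): add — endpoints in different components.
0-2 (5): add — endpoints in different components.
2-4 (8): add — endpoints in different components.
4-6 (8): skip — 4 and 6 already connected.
0-5 (13): skip — 0 and 5 already connected.
1-5 (14): skip — 1 and 5 already connected.
2-6 (15): skip — 2 and 6 already connected.
6-7 (15): add — endpoints in different components.
MST edges: 4-5, 0-6, 3-5, 0-1, 0-2, 2-4, 6-7; total weight 1+2+2+5+5+8+15 = 38.

38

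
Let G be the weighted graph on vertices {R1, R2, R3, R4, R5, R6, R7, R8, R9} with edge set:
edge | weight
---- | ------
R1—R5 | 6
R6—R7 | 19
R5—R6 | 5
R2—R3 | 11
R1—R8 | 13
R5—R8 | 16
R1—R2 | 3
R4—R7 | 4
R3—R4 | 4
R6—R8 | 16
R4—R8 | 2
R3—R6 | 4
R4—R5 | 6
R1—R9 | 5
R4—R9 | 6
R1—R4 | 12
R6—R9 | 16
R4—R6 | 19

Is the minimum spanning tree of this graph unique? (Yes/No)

No

Kruskal's algorithm — process edges by increasing weight (ties by edge label):
R4—R8 (2): add — endpoints in different components.
R1—R2 (3): add — endpoints in different components.
R3—R4 (4): add — endpoints in different components.
R3—R6 (4): add — endpoints in different components.
R4—R7 (4): add — endpoints in different components.
R1—R9 (5): add — endpoints in different components.
R5—R6 (5): add — endpoints in different components.
R1—R5 (6): add — endpoints in different components.
Non-tree edge R4—R9 has weight 6, equal to the heaviest edge on its tree cycle — swapping gives another MST of the same weight. Not unique.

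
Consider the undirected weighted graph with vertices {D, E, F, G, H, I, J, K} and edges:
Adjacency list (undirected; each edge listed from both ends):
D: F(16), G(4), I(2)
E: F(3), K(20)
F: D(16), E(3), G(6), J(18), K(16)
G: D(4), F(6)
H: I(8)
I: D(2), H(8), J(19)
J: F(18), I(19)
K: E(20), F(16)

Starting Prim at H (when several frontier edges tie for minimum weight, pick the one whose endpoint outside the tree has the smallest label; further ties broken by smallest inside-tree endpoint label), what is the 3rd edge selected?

D-G

Prim, starting at H.
Step 1: frontier [H–I 8] → take H–I (8); add I.
Step 2: frontier [D–I 2, I–J 19] → take D–I (2); add D.
Step 3: frontier [D–G 4, D–F 16, I–J 19] → take D–G (4); add G.
Step 4: frontier [D–F 16, F–G 6, I–J 19] → take F–G (6); add F.
Step 5: frontier [E–F 3, F–K 16, F–J 18, I–J 19] → take E–F (3); add E.
Step 6: frontier [E–K 20, F–K 16, F–J 18, I–J 19] → take F–K (16); add K.
Step 7: frontier [F–J 18, I–J 19] → take F–J (18); add J.
The 3rd edge added is D–G.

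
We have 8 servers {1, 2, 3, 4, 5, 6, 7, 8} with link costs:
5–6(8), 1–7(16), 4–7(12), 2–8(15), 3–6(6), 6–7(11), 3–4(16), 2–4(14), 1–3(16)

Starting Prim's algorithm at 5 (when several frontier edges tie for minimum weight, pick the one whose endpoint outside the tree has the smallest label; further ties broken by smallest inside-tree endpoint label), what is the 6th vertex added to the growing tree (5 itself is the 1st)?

2

Grow the tree from 5 using Prim:
Step 1: frontier [5–6 8] → take 5–6 (8); add 6.
Step 2: frontier [3–6 6, 6–7 11] → take 3–6 (6); add 3.
Step 3: frontier [1–3 16, 3–4 16, 6–7 11] → take 6–7 (11); add 7.
Step 4: frontier [1–3 16, 3–4 16, 4–7 12, 1–7 16] → take 4–7 (12); add 4.
Step 5: frontier [1–3 16, 2–4 14, 1–7 16] → take 2–4 (14); add 2.
Step 6: frontier [2–8 15, 1–3 16, 1–7 16] → take 2–8 (15); add 8.
Step 7: frontier [1–3 16, 1–7 16] → take 1–3 (16); add 1.
Vertex order: 5, 6, 3, 7, 4, 2, 8, 1. The 6th vertex is 2.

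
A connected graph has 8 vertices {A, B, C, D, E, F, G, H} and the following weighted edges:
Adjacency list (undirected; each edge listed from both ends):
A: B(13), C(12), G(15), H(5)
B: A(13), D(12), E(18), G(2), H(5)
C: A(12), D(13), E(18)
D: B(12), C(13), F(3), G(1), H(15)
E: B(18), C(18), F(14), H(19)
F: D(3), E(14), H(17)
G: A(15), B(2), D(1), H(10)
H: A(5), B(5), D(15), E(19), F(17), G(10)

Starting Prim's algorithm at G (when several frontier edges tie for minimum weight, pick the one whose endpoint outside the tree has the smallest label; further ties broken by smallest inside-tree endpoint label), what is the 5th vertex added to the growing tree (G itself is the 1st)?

H

Grow the tree from G using Prim:
Step 1: cheapest edge leaving the tree is D-G (1); add D.
Step 2: cheapest edge leaving the tree is B-G (2); add B.
Step 3: cheapest edge leaving the tree is D-F (3); add F.
Step 4: cheapest edge leaving the tree is B-H (5); add H.
Step 5: cheapest edge leaving the tree is A-H (5); add A.
Step 6: cheapest edge leaving the tree is A-C (12); add C.
Step 7: cheapest edge leaving the tree is E-F (14); add E.
Vertex order: G, D, B, F, H, A, C, E. The 5th vertex is H.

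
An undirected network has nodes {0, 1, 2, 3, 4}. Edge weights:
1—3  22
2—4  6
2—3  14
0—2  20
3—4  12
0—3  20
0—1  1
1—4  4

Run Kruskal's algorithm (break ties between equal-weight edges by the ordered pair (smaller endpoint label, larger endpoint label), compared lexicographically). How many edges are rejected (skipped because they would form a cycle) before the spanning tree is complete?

0

Kruskal's algorithm — process edges by increasing weight (ties by edge label):
0—1 (1): add. Components now {0,1} {2} {3} {4}
1—4 (4): add. Components now {0,1,4} {2} {3}
2—4 (6): add. Components now {0,1,2,4} {3}
3—4 (12): add. Components now {0,1,2,3,4}
Edges rejected before the tree was complete: 0.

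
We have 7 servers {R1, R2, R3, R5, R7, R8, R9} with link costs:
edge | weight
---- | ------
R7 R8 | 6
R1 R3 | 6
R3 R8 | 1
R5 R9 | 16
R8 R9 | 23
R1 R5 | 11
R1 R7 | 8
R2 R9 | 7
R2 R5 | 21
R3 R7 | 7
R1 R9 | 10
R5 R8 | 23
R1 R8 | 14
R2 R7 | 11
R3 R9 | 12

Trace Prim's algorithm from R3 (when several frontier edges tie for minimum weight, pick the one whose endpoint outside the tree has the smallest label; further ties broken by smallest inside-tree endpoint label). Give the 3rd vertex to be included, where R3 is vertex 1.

R1

Grow the tree from R3 using Prim:
Step 1: cheapest edge leaving the tree is R3 R8 (1); add R8.
Step 2: cheapest edge leaving the tree is R1 R3 (6); add R1.
Step 3: cheapest edge leaving the tree is R7 R8 (6); add R7.
Step 4: cheapest edge leaving the tree is R1 R9 (10); add R9.
Step 5: cheapest edge leaving the tree is R2 R9 (7); add R2.
Step 6: cheapest edge leaving the tree is R1 R5 (11); add R5.
Vertex order: R3, R8, R1, R7, R9, R2, R5. The 3rd vertex is R1.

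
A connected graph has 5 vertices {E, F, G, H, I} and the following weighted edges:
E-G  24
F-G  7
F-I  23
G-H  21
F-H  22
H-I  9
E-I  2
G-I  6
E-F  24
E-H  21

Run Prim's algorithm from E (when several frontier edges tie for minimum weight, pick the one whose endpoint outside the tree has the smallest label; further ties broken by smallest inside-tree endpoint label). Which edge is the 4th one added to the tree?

Grow the tree from E using Prim:
Step 1: frontier [E-I 2, E-H 21, E-F 24, E-G 24] → take E-I (2); add I.
Step 2: frontier [E-H 21, E-F 24, E-G 24, G-I 6, H-I 9, F-I 23] → take G-I (6); add G.
Step 3: frontier [E-H 21, E-F 24, F-G 7, G-H 21, H-I 9, F-I 23] → take F-G (7); add F.
Step 4: frontier [E-H 21, F-H 22, G-H 21, H-I 9] → take H-I (9); add H.
The 4th edge added is H-I.

H-I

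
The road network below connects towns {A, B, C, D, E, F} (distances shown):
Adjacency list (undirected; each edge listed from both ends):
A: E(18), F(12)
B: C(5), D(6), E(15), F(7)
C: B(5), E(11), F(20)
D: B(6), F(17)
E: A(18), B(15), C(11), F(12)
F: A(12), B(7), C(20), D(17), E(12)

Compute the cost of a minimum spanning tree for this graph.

Grow the tree from E using Prim:
Step 1: cheapest edge leaving the tree is C E (11); add C.
Step 2: cheapest edge leaving the tree is B C (5); add B.
Step 3: cheapest edge leaving the tree is B D (6); add D.
Step 4: cheapest edge leaving the tree is B F (7); add F.
Step 5: cheapest edge leaving the tree is A F (12); add A.
MST edges: C E, B C, B D, B F, A F; total weight 11+5+6+7+12 = 41.

41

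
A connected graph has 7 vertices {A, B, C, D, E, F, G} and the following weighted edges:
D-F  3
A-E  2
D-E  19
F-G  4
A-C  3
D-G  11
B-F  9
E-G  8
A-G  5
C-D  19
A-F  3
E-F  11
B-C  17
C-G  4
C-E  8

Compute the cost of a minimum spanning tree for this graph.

Kruskal's algorithm — process edges by increasing weight (ties by edge label):
A-E (2): add — endpoints in different components.
A-C (3): add — endpoints in different components.
A-F (3): add — endpoints in different components.
D-F (3): add — endpoints in different components.
C-G (4): add — endpoints in different components.
F-G (4): skip — F and G already connected.
A-G (5): skip — A and G already connected.
C-E (8): skip — C and E already connected.
E-G (8): skip — E and G already connected.
B-F (9): add — endpoints in different components.
MST edges: A-E, A-C, A-F, D-F, C-G, B-F; total weight 2+3+3+3+4+9 = 24.

24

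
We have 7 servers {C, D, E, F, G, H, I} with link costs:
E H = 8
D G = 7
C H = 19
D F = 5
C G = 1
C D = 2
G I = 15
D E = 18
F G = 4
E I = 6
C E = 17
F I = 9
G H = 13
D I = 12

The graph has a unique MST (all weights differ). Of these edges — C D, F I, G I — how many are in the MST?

2

Kruskal: consider edges lightest-first.
C G (1): add — endpoints in different components.
C D (2): add — endpoints in different components.
F G (4): add — endpoints in different components.
D F (5): skip — D and F already connected.
E I (6): add — endpoints in different components.
D G (7): skip — D and G already connected.
E H (8): add — endpoints in different components.
F I (9): add — endpoints in different components.
MST edge set: {C G, C D, F G, E I, E H, F I}.
Of the listed edges, {C D, F I} are in the MST → 2.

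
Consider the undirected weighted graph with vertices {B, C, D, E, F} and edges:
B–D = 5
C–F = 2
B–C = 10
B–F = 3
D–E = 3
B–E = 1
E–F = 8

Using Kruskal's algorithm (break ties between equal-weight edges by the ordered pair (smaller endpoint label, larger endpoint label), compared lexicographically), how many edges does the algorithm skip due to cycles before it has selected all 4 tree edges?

0

Kruskal: consider edges lightest-first.
B–E (1): add. Components now {B,E} {C} {D} {F}
C–F (2): add. Components now {B,E} {C,F} {D}
B–F (3): add. Components now {B,C,E,F} {D}
D–E (3): add. Components now {B,C,D,E,F}
Edges rejected before the tree was complete: 0.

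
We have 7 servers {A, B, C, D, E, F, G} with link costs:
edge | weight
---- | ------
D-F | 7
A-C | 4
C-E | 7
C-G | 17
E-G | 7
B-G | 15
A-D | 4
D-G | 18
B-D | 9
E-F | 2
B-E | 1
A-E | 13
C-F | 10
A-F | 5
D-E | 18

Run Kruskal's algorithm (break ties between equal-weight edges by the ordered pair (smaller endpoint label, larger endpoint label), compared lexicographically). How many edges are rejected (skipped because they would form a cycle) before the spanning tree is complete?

Sort edges by weight, then run Kruskal:
B-E (1): add. Components now {A} {B,E} {C} {D} {F} {G}
E-F (2): add. Components now {A} {B,E,F} {C} {D} {G}
A-C (4): add. Components now {A,C} {B,E,F} {D} {G}
A-D (4): add. Components now {A,C,D} {B,E,F} {G}
A-F (5): add. Components now {A,B,C,D,E,F} {G}
C-E (7): skip — C and E already connected.
D-F (7): skip — D and F already connected.
E-G (7): add. Components now {A,B,C,D,E,F,G}
Edges rejected before the tree was complete: 2.

2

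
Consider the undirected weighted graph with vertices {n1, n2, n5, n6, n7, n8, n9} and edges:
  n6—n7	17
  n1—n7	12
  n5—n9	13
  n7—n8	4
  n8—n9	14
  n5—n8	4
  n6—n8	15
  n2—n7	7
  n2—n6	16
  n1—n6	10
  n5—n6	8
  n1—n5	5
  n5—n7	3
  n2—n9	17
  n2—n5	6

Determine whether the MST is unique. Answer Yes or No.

Kruskal's algorithm — process edges by increasing weight (ties by edge label):
n5—n7 (3): add. Components now {n2} {n9} {n5,n7} {n6} {n1} {n8}
n5—n8 (4): add. Components now {n2} {n9} {n5,n7,n8} {n6} {n1}
n7—n8 (4): skip — n7 and n8 already connected.
n1—n5 (5): add. Components now {n2} {n9} {n1,n5,n7,n8} {n6}
n2—n5 (6): add. Components now {n1,n2,n5,n7,n8} {n9} {n6}
n2—n7 (7): skip — n2 and n7 already connected.
n5—n6 (8): add. Components now {n1,n2,n5,n6,n7,n8} {n9}
n1—n6 (10): skip — n6 and n1 already connected.
n1—n7 (12): skip — n7 and n1 already connected.
n5—n9 (13): add. Components now {n1,n2,n5,n6,n7,n8,n9}
Non-tree edge n7—n8 has weight 4, equal to the heaviest edge on its tree cycle — swapping gives another MST of the same weight. Not unique.

No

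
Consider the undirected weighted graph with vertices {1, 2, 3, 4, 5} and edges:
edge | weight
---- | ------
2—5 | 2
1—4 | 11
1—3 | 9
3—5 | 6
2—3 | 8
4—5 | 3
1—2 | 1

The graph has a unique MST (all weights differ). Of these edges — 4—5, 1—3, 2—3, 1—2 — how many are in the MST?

2

Kruskal: consider edges lightest-first.
1—2 (1): add — endpoints in different components.
2—5 (2): add — endpoints in different components.
4—5 (3): add — endpoints in different components.
3—5 (6): add — endpoints in different components.
MST edge set: {1—2, 2—5, 4—5, 3—5}.
Of the listed edges, {4—5, 1—2} are in the MST → 2.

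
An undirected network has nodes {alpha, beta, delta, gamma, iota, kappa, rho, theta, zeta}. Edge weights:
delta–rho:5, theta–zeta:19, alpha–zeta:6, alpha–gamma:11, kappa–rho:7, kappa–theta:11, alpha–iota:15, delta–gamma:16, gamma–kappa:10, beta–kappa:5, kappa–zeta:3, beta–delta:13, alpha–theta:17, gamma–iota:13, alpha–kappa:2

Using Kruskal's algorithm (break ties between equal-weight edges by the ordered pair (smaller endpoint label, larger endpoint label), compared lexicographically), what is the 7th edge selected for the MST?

Sort edges by weight, then run Kruskal:
alpha–kappa (2): add — endpoints in different components.
kappa–zeta (3): add — endpoints in different components.
beta–kappa (5): add — endpoints in different components.
delta–rho (5): add — endpoints in different components.
alpha–zeta (6): skip — alpha and zeta already connected.
kappa–rho (7): add — endpoints in different components.
gamma–kappa (10): add — endpoints in different components.
alpha–gamma (11): skip — gamma and alpha already connected.
kappa–theta (11): add — endpoints in different components.
beta–delta (13): skip — delta and beta already connected.
gamma–iota (13): add — endpoints in different components.
The 7th edge added is kappa–theta.

kappa-theta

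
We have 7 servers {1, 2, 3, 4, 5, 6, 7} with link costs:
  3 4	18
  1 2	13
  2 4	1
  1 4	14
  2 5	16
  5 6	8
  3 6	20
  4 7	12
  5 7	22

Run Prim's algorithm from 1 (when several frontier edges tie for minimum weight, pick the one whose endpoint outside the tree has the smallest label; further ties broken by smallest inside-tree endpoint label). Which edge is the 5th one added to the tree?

Prim, starting at 1.
Step 1: cheapest edge leaving the tree is 1 2 (13); add 2.
Step 2: cheapest edge leaving the tree is 2 4 (1); add 4.
Step 3: cheapest edge leaving the tree is 4 7 (12); add 7.
Step 4: cheapest edge leaving the tree is 2 5 (16); add 5.
Step 5: cheapest edge leaving the tree is 5 6 (8); add 6.
Step 6: cheapest edge leaving the tree is 3 4 (18); add 3.
The 5th edge added is 5 6.

5-6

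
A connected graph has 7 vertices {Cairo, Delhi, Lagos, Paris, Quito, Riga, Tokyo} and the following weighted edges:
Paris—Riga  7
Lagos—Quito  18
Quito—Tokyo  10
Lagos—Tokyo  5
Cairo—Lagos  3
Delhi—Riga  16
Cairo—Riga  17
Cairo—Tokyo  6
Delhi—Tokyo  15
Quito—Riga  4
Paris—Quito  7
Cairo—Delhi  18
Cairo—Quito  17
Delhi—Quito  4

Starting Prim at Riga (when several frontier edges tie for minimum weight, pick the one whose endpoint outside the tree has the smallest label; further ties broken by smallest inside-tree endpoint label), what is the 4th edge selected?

Quito-Tokyo

Grow the tree from Riga using Prim:
Step 1: cheapest edge leaving the tree is Quito—Riga (4); add Quito.
Step 2: cheapest edge leaving the tree is Delhi—Quito (4); add Delhi.
Step 3: cheapest edge leaving the tree is Paris—Quito (7); add Paris.
Step 4: cheapest edge leaving the tree is Quito—Tokyo (10); add Tokyo.
Step 5: cheapest edge leaving the tree is Lagos—Tokyo (5); add Lagos.
Step 6: cheapest edge leaving the tree is Cairo—Lagos (3); add Cairo.
The 4th edge added is Quito—Tokyo.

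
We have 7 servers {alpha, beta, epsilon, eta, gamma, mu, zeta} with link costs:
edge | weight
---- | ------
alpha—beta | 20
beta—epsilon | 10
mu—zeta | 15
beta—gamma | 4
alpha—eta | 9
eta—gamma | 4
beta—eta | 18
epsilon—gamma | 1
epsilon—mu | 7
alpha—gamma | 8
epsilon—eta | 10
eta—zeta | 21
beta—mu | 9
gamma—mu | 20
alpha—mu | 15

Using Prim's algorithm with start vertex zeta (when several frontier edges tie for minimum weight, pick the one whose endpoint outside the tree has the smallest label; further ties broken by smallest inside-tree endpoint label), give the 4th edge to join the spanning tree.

beta-gamma

Grow the tree from zeta using Prim:
Step 1: cheapest edge leaving the tree is mu—zeta (15); add mu.
Step 2: cheapest edge leaving the tree is epsilon—mu (7); add epsilon.
Step 3: cheapest edge leaving the tree is epsilon—gamma (1); add gamma.
Step 4: cheapest edge leaving the tree is beta—gamma (4); add beta.
Step 5: cheapest edge leaving the tree is eta—gamma (4); add eta.
Step 6: cheapest edge leaving the tree is alpha—gamma (8); add alpha.
The 4th edge added is beta—gamma.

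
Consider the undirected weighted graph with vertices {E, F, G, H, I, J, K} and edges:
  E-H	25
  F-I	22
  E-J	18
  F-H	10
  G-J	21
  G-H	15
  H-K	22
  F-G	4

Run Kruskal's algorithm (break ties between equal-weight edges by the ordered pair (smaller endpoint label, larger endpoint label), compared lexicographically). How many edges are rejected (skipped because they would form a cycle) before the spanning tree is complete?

Sort edges by weight, then run Kruskal:
F-G (4): add. Components now {E} {F,G} {H} {I} {J} {K}
F-H (10): add. Components now {E} {F,G,H} {I} {J} {K}
G-H (15): skip — G and H already connected.
E-J (18): add. Components now {E,J} {F,G,H} {I} {K}
G-J (21): add. Components now {E,F,G,H,J} {I} {K}
F-I (22): add. Components now {E,F,G,H,I,J} {K}
H-K (22): add. Components now {E,F,G,H,I,J,K}
Edges rejected before the tree was complete: 1.

1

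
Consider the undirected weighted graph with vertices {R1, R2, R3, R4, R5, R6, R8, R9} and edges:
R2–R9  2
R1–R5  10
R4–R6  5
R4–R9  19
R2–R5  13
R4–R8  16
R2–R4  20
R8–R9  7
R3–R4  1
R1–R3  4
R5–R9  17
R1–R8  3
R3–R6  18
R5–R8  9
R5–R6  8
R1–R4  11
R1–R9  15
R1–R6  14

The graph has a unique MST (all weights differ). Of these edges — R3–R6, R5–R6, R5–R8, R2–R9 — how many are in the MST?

Kruskal: consider edges lightest-first.
R3–R4 (1): add — endpoints in different components.
R2–R9 (2): add — endpoints in different components.
R1–R8 (3): add — endpoints in different components.
R1–R3 (4): add — endpoints in different components.
R4–R6 (5): add — endpoints in different components.
R8–R9 (7): add — endpoints in different components.
R5–R6 (8): add — endpoints in different components.
MST edge set: {R3–R4, R2–R9, R1–R8, R1–R3, R4–R6, R8–R9, R5–R6}.
Of the listed edges, {R5–R6, R2–R9} are in the MST → 2.

2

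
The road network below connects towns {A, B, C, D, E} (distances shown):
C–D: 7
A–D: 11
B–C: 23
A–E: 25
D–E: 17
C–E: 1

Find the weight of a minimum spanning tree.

42

Prim's algorithm from B:
Step 1: frontier [B–C 23] → take B–C (23); add C.
Step 2: frontier [C–E 1, C–D 7] → take C–E (1); add E.
Step 3: frontier [C–D 7, D–E 17, A–E 25] → take C–D (7); add D.
Step 4: frontier [A–D 11, A–E 25] → take A–D (11); add A.
MST edges: B–C, C–E, C–D, A–D; total weight 23+1+7+11 = 42.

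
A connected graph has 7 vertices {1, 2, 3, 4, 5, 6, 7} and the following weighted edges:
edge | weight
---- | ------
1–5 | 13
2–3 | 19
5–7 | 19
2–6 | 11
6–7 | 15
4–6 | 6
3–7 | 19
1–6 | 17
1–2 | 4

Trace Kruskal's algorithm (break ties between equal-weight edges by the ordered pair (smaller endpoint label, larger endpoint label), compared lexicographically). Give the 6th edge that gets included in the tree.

Kruskal's algorithm — process edges by increasing weight (ties by edge label):
1–2 (4): add — endpoints in different components.
4–6 (6): add — endpoints in different components.
2–6 (11): add — endpoints in different components.
1–5 (13): add — endpoints in different components.
6–7 (15): add — endpoints in different components.
1–6 (17): skip — 1 and 6 already connected.
2–3 (19): add — endpoints in different components.
The 6th edge added is 2–3.

2-3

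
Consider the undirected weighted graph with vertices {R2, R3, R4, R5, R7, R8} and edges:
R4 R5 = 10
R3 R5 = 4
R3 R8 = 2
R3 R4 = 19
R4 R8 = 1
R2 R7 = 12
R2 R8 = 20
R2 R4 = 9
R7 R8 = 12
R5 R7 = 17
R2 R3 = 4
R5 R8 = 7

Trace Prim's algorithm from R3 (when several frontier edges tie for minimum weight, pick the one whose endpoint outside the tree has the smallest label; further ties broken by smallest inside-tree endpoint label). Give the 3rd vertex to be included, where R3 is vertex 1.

Prim's algorithm from R3:
Step 1: cheapest edge leaving the tree is R3 R8 (2); add R8.
Step 2: cheapest edge leaving the tree is R4 R8 (1); add R4.
Step 3: cheapest edge leaving the tree is R2 R3 (4); add R2.
Step 4: cheapest edge leaving the tree is R3 R5 (4); add R5.
Step 5: cheapest edge leaving the tree is R2 R7 (12); add R7.
Vertex order: R3, R8, R4, R2, R5, R7. The 3rd vertex is R4.

R4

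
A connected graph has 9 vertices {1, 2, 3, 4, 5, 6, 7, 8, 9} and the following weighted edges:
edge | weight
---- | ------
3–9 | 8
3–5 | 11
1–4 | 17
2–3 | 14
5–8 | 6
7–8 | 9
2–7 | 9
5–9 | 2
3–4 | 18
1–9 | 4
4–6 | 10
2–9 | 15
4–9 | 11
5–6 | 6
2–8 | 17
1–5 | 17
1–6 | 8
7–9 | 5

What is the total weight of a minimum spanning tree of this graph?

Grow the tree from 9 using Prim:
Step 1: cheapest edge leaving the tree is 5–9 (2); add 5.
Step 2: cheapest edge leaving the tree is 1–9 (4); add 1.
Step 3: cheapest edge leaving the tree is 7–9 (5); add 7.
Step 4: cheapest edge leaving the tree is 5–6 (6); add 6.
Step 5: cheapest edge leaving the tree is 5–8 (6); add 8.
Step 6: cheapest edge leaving the tree is 3–9 (8); add 3.
Step 7: cheapest edge leaving the tree is 2–7 (9); add 2.
Step 8: cheapest edge leaving the tree is 4–6 (10); add 4.
MST edges: 5–9, 1–9, 7–9, 5–6, 5–8, 3–9, 2–7, 4–6; total weight 2+4+5+6+6+8+9+10 = 50.

50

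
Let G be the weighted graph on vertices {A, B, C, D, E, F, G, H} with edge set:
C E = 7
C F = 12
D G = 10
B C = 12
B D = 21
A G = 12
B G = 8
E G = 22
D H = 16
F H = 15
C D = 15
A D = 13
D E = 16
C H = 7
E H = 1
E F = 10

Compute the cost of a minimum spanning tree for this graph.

60

Prim, starting at H.
Step 1: cheapest edge leaving the tree is E H (1); add E.
Step 2: cheapest edge leaving the tree is C E (7); add C.
Step 3: cheapest edge leaving the tree is E F (10); add F.
Step 4: cheapest edge leaving the tree is B C (12); add B.
Step 5: cheapest edge leaving the tree is B G (8); add G.
Step 6: cheapest edge leaving the tree is D G (10); add D.
Step 7: cheapest edge leaving the tree is A G (12); add A.
MST edges: E H, C E, E F, B C, B G, D G, A G; total weight 1+7+10+12+8+10+12 = 60.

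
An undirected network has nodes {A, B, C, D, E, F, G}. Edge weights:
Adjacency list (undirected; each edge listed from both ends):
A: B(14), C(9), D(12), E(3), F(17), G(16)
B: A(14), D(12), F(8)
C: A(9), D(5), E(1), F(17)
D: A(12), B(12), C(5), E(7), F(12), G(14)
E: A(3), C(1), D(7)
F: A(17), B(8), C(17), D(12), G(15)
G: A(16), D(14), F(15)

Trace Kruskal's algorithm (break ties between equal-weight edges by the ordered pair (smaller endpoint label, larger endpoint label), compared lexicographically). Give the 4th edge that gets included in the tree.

Sort edges by weight, then run Kruskal:
C—E (1): add. Components now {A} {B} {C,E} {D} {F} {G}
A—E (3): add. Components now {A,C,E} {B} {D} {F} {G}
C—D (5): add. Components now {A,C,D,E} {B} {F} {G}
D—E (7): skip — D and E already connected.
B—F (8): add. Components now {A,C,D,E} {B,F} {G}
A—C (9): skip — A and C already connected.
A—D (12): skip — A and D already connected.
B—D (12): add. Components now {A,B,C,D,E,F} {G}
D—F (12): skip — D and F already connected.
A—B (14): skip — A and B already connected.
D—G (14): add. Components now {A,B,C,D,E,F,G}
The 4th edge added is B—F.

B-F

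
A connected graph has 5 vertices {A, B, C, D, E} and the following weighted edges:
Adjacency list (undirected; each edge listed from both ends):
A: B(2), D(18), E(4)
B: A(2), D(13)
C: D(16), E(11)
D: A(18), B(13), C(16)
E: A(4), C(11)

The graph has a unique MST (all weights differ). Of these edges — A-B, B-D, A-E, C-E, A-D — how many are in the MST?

4

Kruskal: consider edges lightest-first.
A-B (2): add — endpoints in different components.
A-E (4): add — endpoints in different components.
C-E (11): add — endpoints in different components.
B-D (13): add — endpoints in different components.
MST edge set: {A-B, A-E, C-E, B-D}.
Of the listed edges, {A-B, B-D, A-E, C-E} are in the MST → 4.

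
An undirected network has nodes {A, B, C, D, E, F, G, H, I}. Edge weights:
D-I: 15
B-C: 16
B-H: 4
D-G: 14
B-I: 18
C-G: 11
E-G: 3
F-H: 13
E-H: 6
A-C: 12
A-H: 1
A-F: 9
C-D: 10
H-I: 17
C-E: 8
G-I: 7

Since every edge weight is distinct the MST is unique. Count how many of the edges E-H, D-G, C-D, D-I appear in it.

2

Sort edges by weight, then run Kruskal:
A-H (1): add — endpoints in different components.
E-G (3): add — endpoints in different components.
B-H (4): add — endpoints in different components.
E-H (6): add — endpoints in different components.
G-I (7): add — endpoints in different components.
C-E (8): add — endpoints in different components.
A-F (9): add — endpoints in different components.
C-D (10): add — endpoints in different components.
MST edge set: {A-H, E-G, B-H, E-H, G-I, C-E, A-F, C-D}.
Of the listed edges, {E-H, C-D} are in the MST → 2.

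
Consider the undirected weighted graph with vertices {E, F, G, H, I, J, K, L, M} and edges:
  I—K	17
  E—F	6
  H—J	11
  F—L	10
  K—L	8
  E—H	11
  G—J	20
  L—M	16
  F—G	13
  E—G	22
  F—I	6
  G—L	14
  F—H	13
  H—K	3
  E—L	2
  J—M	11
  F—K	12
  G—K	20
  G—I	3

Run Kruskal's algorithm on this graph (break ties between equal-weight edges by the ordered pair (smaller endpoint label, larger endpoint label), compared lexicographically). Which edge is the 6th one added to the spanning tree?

Kruskal's algorithm — process edges by increasing weight (ties by edge label):
E—L (2): add — endpoints in different components.
G—I (3): add — endpoints in different components.
H—K (3): add — endpoints in different components.
E—F (6): add — endpoints in different components.
F—I (6): add — endpoints in different components.
K—L (8): add — endpoints in different components.
F—L (10): skip — F and L already connected.
E—H (11): skip — E and H already connected.
H—J (11): add — endpoints in different components.
J—M (11): add — endpoints in different components.
The 6th edge added is K—L.

K-L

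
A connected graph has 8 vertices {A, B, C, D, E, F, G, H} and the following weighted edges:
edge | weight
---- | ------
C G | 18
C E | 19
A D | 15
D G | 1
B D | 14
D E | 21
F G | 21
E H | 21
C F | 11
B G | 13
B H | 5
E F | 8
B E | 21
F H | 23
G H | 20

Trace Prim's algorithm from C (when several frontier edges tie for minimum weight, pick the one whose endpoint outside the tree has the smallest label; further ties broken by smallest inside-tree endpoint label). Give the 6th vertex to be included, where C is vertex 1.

Prim's algorithm from C:
Step 1: cheapest edge leaving the tree is C F (11); add F.
Step 2: cheapest edge leaving the tree is E F (8); add E.
Step 3: cheapest edge leaving the tree is C G (18); add G.
Step 4: cheapest edge leaving the tree is D G (1); add D.
Step 5: cheapest edge leaving the tree is B G (13); add B.
Step 6: cheapest edge leaving the tree is B H (5); add H.
Step 7: cheapest edge leaving the tree is A D (15); add A.
Vertex order: C, F, E, G, D, B, H, A. The 6th vertex is B.

B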